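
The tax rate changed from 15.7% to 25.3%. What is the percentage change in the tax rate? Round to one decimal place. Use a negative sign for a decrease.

61.1%

The change is 25.3 − 15.7 = 9.6 percentage points.
Relative to the original 15.7%, that is 9.6 ÷ 15.7 ≈ 61.1%.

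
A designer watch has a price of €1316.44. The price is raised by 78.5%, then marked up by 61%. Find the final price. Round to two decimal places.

€3783.25

Each change multiplies by a factor: 1.785 × 1.61 = 2.87385.
€1316.44 × 2.87385 = €3783.251094 ≈ €3783.25.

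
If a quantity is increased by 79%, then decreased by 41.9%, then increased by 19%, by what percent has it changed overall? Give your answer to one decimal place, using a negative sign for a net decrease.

23.8%

A 79% increase multiplies by 1.79.
Then a 41.9% decrease: 1.79 × 0.581 = 1.03999.
Then a 19% increase: 1.03999 × 1.19 = 1.2375881.
Overall factor 1.2375881, i.e. 23.8%.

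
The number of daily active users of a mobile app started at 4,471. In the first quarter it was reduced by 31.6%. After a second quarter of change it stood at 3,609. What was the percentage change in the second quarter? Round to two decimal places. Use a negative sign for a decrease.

After the first quarter: 4,471 × 0.684 = 3058.164.
Second-quarter multiplier: 3,609 ÷ 3058.164 ≈ 1.18012.
That is a change of 18.01%.

18.01%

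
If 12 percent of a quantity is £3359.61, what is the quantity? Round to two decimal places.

£3359.61 ÷ 0.12 = £27996.75.

£27996.75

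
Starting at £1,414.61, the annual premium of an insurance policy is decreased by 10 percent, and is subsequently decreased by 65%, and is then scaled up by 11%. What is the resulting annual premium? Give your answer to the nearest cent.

£494.62

Apply the 10% decrease: £1,414.61 × 0.9 = £1273.149.
After the 65% decrease: £1273.149 × 0.35 = £445.60215.
After the 11% increase: £445.60215 × 1.11 = £494.6183865 ≈ £494.62.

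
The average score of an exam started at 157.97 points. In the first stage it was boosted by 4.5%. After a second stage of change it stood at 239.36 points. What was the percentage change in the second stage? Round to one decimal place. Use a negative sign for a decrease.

45.0%

After the first stage: 157.97 × 1.045 = 165.07865.
Second-stage multiplier: 239.36 ÷ 165.07865 ≈ 1.44998.
That is a change of 45.0%.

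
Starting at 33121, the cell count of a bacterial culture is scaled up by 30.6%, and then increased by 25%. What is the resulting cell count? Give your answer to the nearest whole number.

54070

30.6% increase: 33121 × 1.306 = 43256.026.
After the 25% increase: 43256.026 × 1.25 = 54070.0325 ≈ 54070.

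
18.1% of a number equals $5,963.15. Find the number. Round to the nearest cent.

$5,963.15 ÷ 0.181 ≈ $32,945.58.

$32,945.58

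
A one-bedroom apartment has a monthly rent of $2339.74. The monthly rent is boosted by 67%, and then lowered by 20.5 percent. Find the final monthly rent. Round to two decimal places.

$3106.36

After the 67% increase: $2339.74 × 1.67 = $3907.3658.
20.5% decrease: $3907.3658 × 0.795 = $3106.355811 ≈ $3106.36.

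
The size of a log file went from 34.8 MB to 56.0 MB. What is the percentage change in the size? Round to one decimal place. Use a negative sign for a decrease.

Change: 56.0 − 34.8 = 21.2.
Relative to the original: 21.2 ÷ 34.8 ≈ 60.9%.

60.9%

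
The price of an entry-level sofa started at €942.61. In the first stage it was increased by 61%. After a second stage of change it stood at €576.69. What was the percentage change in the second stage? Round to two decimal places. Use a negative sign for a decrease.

-62.00%

After the first stage: €942.61 × 1.61 = €1517.6021.
Second-stage multiplier: €576.69 ÷ €1517.6021 ≈ 0.380001.
That is a change of -62.00%.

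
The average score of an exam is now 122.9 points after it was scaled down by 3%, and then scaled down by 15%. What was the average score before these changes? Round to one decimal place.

149.1 points

Undoing the 15% decrease: 122.9 ÷ 0.85 ≈ 144.588235.
Undoing the 3% decrease: 144.588235 ÷ 0.97 ≈ 149.1 points.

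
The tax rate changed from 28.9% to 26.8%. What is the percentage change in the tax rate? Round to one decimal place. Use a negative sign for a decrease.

The change is 26.8 − 28.9 = -2.1 percentage points.
Relative to the original 28.9%, that is -2.1 ÷ 28.9 ≈ -7.3%.

-7.3%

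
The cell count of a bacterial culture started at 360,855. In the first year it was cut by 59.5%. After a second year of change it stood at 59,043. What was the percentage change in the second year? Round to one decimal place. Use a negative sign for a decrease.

After the first year: 360,855 × 0.405 = 146146.275.
Second-year multiplier: 59,043 ÷ 146146.275 ≈ 0.404.
That is a change of -59.6%.

-59.6%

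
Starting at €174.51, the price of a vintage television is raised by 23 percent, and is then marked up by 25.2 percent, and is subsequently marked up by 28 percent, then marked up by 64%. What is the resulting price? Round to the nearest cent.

Each change multiplies by a factor: 1.23 × 1.252 × 1.28 × 1.64 = 3.232684032.
€174.51 × 3.232684032 = €564.13569042432 ≈ €564.14.

€564.14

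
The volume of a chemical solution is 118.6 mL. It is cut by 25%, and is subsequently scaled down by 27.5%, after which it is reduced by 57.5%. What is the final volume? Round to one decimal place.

27.4 mL

Each change multiplies by a factor: 0.75 × 0.725 × 0.425 = 0.23109375.
118.6 × 0.23109375 = 27.40771875 ≈ 27.4.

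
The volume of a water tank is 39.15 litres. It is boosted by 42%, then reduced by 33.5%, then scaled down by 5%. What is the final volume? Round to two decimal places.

35.12 litres

Each change multiplies by a factor: 1.42 × 0.665 × 0.95 = 0.897085.
39.15 × 0.897085 = 35.12087775 ≈ 35.12.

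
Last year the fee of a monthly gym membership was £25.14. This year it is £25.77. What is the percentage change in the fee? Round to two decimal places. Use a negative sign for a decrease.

2.51%

Change: £25.77 − £25.14 = £0.63.
Relative to the original: £0.63 ÷ £25.14 ≈ 2.51%.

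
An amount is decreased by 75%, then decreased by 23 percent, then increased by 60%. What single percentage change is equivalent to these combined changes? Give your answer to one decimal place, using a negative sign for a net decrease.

The combined multiplier is 0.25 × 0.77 × 1.6 = 0.308.
That corresponds to a decrease of 69.2%.

-69.2%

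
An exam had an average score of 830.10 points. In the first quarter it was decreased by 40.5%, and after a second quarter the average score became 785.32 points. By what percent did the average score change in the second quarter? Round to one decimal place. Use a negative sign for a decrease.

59.0%

After the first quarter: 830.10 × 0.595 = 493.9095.
Second-quarter multiplier: 785.32 ÷ 493.9095 ≈ 1.59001.
That is a change of 59.0%.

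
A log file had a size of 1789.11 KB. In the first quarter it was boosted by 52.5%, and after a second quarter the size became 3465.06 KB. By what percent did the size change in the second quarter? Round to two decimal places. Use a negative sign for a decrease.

After the first quarter: 1789.11 × 1.525 = 2728.39275.
Second-quarter multiplier: 3465.06 ÷ 2728.39275 ≈ 1.27.
That is a change of 27.00%.

27.00%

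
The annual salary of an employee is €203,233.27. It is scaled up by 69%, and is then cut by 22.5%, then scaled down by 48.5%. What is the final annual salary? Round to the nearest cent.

€137,085.16

Apply the 69% increase: €203,233.27 × 1.69 = €343464.2263.
After the 22.5% decrease: €343464.2263 × 0.775 = €266184.7753825.
48.5% decrease: €266184.7753825 × 0.515 = €137085.1593219875 ≈ €137,085.16.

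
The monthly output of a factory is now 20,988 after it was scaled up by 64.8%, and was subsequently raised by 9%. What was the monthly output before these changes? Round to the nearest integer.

11,684

Undoing the 9% increase: 20,988 ÷ 1.09 ≈ 19255.045872.
Undoing the 64.8% increase: 19255.045872 ÷ 1.648 ≈ 11,684.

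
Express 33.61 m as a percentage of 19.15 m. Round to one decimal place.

33.61 m ÷ 19.15 m ≈ 175.5%.

175.5%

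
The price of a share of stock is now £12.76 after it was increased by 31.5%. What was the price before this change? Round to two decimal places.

The overall multiplier applied was 1.315.
So the original price was £12.76 ÷ 1.315 ≈ £9.70.

£9.70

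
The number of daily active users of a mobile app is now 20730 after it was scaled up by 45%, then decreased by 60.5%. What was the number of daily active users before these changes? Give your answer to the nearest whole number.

Undoing the 60.5% decrease: 20730 ÷ 0.395 ≈ 52481.012658.
Undoing the 45% increase: 52481.012658 ÷ 1.45 ≈ 36194.

36194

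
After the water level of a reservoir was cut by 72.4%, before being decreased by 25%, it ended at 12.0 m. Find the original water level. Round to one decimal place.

The overall multiplier applied was 0.276 × 0.75 = 0.207.
So the original water level was 12.0 ÷ 0.207 ≈ 58.0 m.

58.0 m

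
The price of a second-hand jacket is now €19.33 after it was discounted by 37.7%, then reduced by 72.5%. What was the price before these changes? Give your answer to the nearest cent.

€112.83

The overall multiplier applied was 0.623 × 0.275 = 0.171325.
So the original price was €19.33 ÷ 0.171325 ≈ €112.83.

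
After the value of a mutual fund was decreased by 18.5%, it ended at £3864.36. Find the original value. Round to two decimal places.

The overall multiplier applied was 0.815.
So the original value was £3864.36 ÷ 0.815 ≈ £4741.55.

£4741.55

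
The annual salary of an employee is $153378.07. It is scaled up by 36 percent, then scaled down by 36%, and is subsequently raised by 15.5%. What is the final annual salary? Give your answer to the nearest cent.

Each change multiplies by a factor: 1.36 × 0.64 × 1.155 = 1.005312.
$153378.07 × 1.005312 = $154192.81430784 ≈ $154192.81.

$154192.81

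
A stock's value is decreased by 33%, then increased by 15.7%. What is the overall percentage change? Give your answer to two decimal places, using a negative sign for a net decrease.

-22.48%

A 33% decrease multiplies by 0.67.
Then a 15.7% increase: 0.67 × 1.157 = 0.77519.
Overall factor 0.77519, i.e. -22.48%.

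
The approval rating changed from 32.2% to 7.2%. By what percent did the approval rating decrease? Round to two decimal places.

The change is 7.2 − 32.2 = -25.0 percentage points.
Relative to the original 32.2%, that is -25.0 ÷ 32.2 ≈ -77.64%.
So the approval rating fell by 77.64%.

77.64%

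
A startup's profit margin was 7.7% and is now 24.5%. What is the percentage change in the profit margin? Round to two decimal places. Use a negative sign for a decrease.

The change is 24.5 − 7.7 = 16.8 percentage points.
Relative to the original 7.7%, that is 16.8 ÷ 7.7 ≈ 218.18%.

218.18%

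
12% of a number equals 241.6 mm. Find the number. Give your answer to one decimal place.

241.6 mm ÷ 0.12 ≈ 2013.3 mm.

2013.3 mm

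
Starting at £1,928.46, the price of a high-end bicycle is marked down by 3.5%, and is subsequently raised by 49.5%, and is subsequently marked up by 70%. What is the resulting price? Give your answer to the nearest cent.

£4,729.64

Apply the 3.5% decrease: £1,928.46 × 0.965 = £1860.9639.
Apply the 49.5% increase: £1860.9639 × 1.495 = £2782.1410305.
After the 70% increase: £2782.1410305 × 1.7 = £4729.63975185 ≈ £4,729.64.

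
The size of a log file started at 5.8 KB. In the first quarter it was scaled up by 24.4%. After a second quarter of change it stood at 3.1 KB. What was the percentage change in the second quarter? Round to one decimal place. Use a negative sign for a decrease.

After the first quarter: 5.8 × 1.244 = 7.2152.
Second-quarter multiplier: 3.1 ÷ 7.2152 ≈ 0.42965.
That is a change of -57.0%.

-57.0%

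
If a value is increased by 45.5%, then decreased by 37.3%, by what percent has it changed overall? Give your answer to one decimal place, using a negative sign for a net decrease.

The combined multiplier is 1.455 × 0.627 = 0.912285.
That corresponds to a decrease of 8.8%.

-8.8%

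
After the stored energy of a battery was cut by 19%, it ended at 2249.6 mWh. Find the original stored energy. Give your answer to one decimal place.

The overall multiplier applied was 0.81.
So the original stored energy was 2249.6 ÷ 0.81 ≈ 2777.3 mWh.

2777.3 mWh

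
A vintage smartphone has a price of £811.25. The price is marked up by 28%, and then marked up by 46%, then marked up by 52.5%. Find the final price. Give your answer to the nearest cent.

After the 28% increase: £811.25 × 1.28 = £1038.4.
After the 46% increase: £1038.4 × 1.46 = £1516.064.
After the 52.5% increase: £1516.064 × 1.525 = £2311.9976 ≈ £2312.00.

£2312.00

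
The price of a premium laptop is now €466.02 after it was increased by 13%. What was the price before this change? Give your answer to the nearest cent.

The overall multiplier applied was 1.13.
So the original price was €466.02 ÷ 1.13 ≈ €412.41.

€412.41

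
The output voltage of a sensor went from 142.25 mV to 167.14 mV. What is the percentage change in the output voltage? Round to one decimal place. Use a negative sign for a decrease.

Change: 167.14 − 142.25 = 24.89.
Relative to the original: 24.89 ÷ 142.25 ≈ 17.5%.

17.5%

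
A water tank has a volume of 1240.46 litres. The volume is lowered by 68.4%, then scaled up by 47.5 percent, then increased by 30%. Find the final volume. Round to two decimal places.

751.63 litres

Each change multiplies by a factor: 0.316 × 1.475 × 1.3 = 0.60593.
1240.46 × 0.60593 = 751.6319278 ≈ 751.63.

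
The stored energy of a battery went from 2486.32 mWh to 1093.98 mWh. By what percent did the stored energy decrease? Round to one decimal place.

56.0%

Change: 1093.98 − 2486.32 = -1392.34.
Relative to the original: -1392.34 ÷ 2486.32 ≈ -56.0%.
So the stored energy decreased by 56.0%.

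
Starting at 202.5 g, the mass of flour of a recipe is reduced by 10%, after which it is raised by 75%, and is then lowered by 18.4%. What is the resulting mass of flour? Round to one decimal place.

260.3 g

Each change multiplies by a factor: 0.9 × 1.75 × 0.816 = 1.2852.
202.5 × 1.2852 = 260.253 ≈ 260.3.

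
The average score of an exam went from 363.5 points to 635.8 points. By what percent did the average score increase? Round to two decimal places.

74.91%

Change: 635.8 − 363.5 = 272.3.
Relative to the original: 272.3 ÷ 363.5 ≈ 74.91%.
So the average score increased by 74.91%.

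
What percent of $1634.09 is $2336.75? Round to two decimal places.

$2336.75 ÷ $1634.09 ≈ 143.00%.

143.00%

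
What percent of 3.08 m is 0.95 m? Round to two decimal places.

30.84%

0.95 m ÷ 3.08 m ≈ 30.84%.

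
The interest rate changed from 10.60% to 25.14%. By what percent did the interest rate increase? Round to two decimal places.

The change is 25.14 − 10.60 = 14.54 percentage points.
Relative to the original 10.60%, that is 14.54 ÷ 10.60 ≈ 137.17%.
So the interest rate rose by 137.17%.

137.17%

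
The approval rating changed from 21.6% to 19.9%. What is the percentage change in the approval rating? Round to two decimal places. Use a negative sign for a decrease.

-7.87%

The change is 19.9 − 21.6 = -1.7 percentage points.
Relative to the original 21.6%, that is -1.7 ÷ 21.6 ≈ -7.87%.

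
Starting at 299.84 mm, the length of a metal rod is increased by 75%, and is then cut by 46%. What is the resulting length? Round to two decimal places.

283.35 mm

75% increase: 299.84 × 1.75 = 524.72.
46% decrease: 524.72 × 0.54 = 283.3488 ≈ 283.35.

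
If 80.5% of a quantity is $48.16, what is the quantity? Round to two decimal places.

$59.83

$48.16 ÷ 0.805 ≈ $59.83.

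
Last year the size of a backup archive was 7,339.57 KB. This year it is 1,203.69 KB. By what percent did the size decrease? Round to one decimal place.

83.6%

Change: 1,203.69 − 7,339.57 = -6,135.88.
Relative to the original: -6,135.88 ÷ 7,339.57 ≈ -83.6%.
So the size decreased by 83.6%.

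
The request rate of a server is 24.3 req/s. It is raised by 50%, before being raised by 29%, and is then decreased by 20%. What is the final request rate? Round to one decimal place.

50% increase: 24.3 × 1.5 = 36.45.
29% increase: 36.45 × 1.29 = 47.0205.
Apply the 20% decrease: 47.0205 × 0.8 = 37.6164 ≈ 37.6.

37.6 req/s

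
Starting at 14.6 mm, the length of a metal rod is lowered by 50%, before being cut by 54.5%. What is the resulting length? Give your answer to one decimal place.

3.3 mm

Each change multiplies by a factor: 0.5 × 0.455 = 0.2275.
14.6 × 0.2275 = 3.3215 ≈ 3.3.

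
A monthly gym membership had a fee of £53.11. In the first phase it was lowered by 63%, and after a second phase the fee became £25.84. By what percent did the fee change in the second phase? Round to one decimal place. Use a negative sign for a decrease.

After the first phase: £53.11 × 0.37 = £19.6507.
Second-phase multiplier: £25.84 ÷ £19.6507 ≈ 1.31497.
That is a change of 31.5%.

31.5%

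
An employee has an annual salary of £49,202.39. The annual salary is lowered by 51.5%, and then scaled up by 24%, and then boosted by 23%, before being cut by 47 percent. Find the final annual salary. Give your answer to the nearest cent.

£19,289.93

Each change multiplies by a factor: 0.485 × 1.24 × 1.23 × 0.53 = 0.39205266.
£49,202.39 × 0.39205266 = £19289.9278778574 ≈ £19,289.93.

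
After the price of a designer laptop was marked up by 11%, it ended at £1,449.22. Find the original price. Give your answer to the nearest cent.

£1,305.60

The overall multiplier applied was 1.11.
So the original price was £1,449.22 ÷ 1.11 ≈ £1,305.60.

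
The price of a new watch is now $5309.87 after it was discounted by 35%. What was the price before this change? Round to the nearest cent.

$8169.03

The overall multiplier applied was 0.65.
So the original price was $5309.87 ÷ 0.65 ≈ $8169.03.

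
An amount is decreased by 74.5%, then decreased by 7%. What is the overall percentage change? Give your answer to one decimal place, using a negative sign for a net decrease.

-76.3%

A 74.5% decrease multiplies by 0.255.
Then a 7% decrease: 0.255 × 0.93 = 0.23715.
Overall factor 0.23715, i.e. -76.3%.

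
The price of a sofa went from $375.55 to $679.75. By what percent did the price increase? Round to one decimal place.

Change: $679.75 − $375.55 = $304.20.
Relative to the original: $304.20 ÷ $375.55 ≈ 81.0%.
So the price increased by 81.0%.

81.0%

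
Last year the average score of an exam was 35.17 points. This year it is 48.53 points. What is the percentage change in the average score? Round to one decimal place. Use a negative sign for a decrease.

38.0%

Change: 48.53 − 35.17 = 13.36.
Relative to the original: 13.36 ÷ 35.17 ≈ 38.0%.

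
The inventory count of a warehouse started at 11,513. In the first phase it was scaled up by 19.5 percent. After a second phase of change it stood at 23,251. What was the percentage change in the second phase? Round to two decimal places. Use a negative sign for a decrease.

After the first phase: 11,513 × 1.195 = 13758.035.
Second-phase multiplier: 23,251 ÷ 13758.035 ≈ 1.689994.
That is a change of 69.00%.

69.00%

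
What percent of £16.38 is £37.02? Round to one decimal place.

£37.02 ÷ £16.38 ≈ 226.0%.

226.0%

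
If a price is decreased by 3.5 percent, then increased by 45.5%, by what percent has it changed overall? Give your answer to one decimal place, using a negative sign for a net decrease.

A 3.5% decrease multiplies by 0.965.
Then a 45.5% increase: 0.965 × 1.455 = 1.404075.
Overall factor 1.404075, i.e. 40.4%.

40.4%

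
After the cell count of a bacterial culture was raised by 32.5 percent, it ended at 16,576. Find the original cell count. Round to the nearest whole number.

The overall multiplier applied was 1.325.
So the original cell count was 16,576 ÷ 1.325 ≈ 12,510.

12,510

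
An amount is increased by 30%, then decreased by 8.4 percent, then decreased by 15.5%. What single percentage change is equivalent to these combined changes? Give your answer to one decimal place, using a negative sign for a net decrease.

The combined multiplier is 1.3 × 0.916 × 0.845 = 1.006226.
That corresponds to an increase of 0.6%.

0.6%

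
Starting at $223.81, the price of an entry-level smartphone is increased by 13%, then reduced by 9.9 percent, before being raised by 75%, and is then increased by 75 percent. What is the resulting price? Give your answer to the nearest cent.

Each change multiplies by a factor: 1.13 × 0.901 × 1.75 × 1.75 = 3.118023125.
$223.81 × 3.118023125 = $697.84475560625 ≈ $697.84.

$697.84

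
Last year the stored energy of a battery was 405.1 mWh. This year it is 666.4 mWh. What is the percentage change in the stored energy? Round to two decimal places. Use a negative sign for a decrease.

64.50%

Change: 666.4 − 405.1 = 261.3.
Relative to the original: 261.3 ÷ 405.1 ≈ 64.50%.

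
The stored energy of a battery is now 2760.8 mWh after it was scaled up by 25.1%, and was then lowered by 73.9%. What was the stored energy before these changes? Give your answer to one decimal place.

Undoing the 73.9% decrease: 2760.8 ÷ 0.261 ≈ 10577.777778.
Undoing the 25.1% increase: 10577.777778 ÷ 1.251 ≈ 8455.5 mWh.

8455.5 mWh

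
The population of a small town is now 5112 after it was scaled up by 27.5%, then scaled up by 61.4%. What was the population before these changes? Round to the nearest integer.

Undoing the 61.4% increase: 5112 ÷ 1.614 ≈ 3167.286245.
Undoing the 27.5% increase: 3167.286245 ÷ 1.275 ≈ 2484.

2484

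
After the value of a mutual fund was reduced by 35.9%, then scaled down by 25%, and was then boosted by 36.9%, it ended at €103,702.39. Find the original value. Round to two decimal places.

The overall multiplier applied was 0.641 × 0.75 × 1.369 = 0.65814675.
So the original value was €103,702.39 ÷ 0.65814675 ≈ €157,567.28.

€157,567.28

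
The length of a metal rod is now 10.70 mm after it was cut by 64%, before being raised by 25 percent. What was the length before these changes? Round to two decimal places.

23.78 mm

The overall multiplier applied was 0.36 × 1.25 = 0.45.
So the original length was 10.70 ÷ 0.45 ≈ 23.78 mm.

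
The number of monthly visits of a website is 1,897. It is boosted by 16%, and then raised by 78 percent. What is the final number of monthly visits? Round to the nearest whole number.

16% increase: 1,897 × 1.16 = 2200.52.
Apply the 78% increase: 2200.52 × 1.78 = 3916.9256 ≈ 3,917.

3,917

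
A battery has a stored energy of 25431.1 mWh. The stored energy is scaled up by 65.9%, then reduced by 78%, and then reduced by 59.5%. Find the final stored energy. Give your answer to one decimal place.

Apply the 65.9% increase: 25431.1 × 1.659 = 42190.1949.
After the 78% decrease: 42190.1949 × 0.22 = 9281.842878.
After the 59.5% decrease: 9281.842878 × 0.405 = 3759.14636559 ≈ 3759.1.

3759.1 mWh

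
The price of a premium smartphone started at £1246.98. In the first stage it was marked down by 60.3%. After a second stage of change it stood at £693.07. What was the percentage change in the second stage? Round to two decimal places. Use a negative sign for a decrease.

After the first stage: £1246.98 × 0.397 = £495.05106.
Second-stage multiplier: £693.07 ÷ £495.05106 ≈ 1.399997.
That is a change of 40.00%.

40.00%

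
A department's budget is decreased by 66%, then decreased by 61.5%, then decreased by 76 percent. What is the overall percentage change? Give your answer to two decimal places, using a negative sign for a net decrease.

The combined multiplier is 0.34 × 0.385 × 0.24 = 0.031416.
That corresponds to a decrease of 96.86%.

-96.86%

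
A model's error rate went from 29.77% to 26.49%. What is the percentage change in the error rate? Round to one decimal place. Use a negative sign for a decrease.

-11.0%

The change is 26.49 − 29.77 = -3.28 percentage points.
Relative to the original 29.77%, that is -3.28 ÷ 29.77 ≈ -11.0%.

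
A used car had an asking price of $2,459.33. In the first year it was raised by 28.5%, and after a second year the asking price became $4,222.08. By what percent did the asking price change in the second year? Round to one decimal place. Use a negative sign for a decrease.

33.6%

After the first year: $2,459.33 × 1.285 = $3160.23905.
Second-year multiplier: $4,222.08 ÷ $3160.23905 ≈ 1.336.
That is a change of 33.6%.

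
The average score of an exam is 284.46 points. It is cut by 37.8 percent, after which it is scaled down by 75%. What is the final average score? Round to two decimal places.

Each change multiplies by a factor: 0.622 × 0.25 = 0.1555.
284.46 × 0.1555 = 44.23353 ≈ 44.23.

44.23 points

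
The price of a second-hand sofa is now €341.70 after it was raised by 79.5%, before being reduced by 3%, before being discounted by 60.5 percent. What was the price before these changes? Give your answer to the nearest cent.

Undoing the 60.5% decrease: €341.70 ÷ 0.395 ≈ €865.063291.
Undoing the 3% decrease: €865.063291 ÷ 0.97 ≈ €891.817826.
Undoing the 79.5% increase: €891.817826 ÷ 1.795 ≈ €496.83.

€496.83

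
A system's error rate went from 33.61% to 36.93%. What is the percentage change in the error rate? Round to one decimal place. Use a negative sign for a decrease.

9.9%

The change is 36.93 − 33.61 = 3.32 percentage points.
Relative to the original 33.61%, that is 3.32 ÷ 33.61 ≈ 9.9%.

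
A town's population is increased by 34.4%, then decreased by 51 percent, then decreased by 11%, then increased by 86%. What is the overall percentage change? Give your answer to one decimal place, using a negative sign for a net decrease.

9.0%

The combined multiplier is 1.344 × 0.49 × 0.89 × 1.86 = 1.090180224.
That corresponds to an increase of 9.0%.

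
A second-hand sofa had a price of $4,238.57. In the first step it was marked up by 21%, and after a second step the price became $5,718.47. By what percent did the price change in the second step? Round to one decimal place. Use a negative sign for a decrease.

11.5%

After the first step: $4,238.57 × 1.21 = $5128.6697.
Second-step multiplier: $5,718.47 ÷ $5128.6697 ≈ 1.115.
That is a change of 11.5%.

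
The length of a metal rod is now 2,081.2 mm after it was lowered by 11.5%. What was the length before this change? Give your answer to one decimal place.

The overall multiplier applied was 0.885.
So the original length was 2,081.2 ÷ 0.885 ≈ 2,351.6 mm.

2,351.6 mm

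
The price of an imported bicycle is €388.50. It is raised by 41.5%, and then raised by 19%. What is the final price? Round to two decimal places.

41.5% increase: €388.50 × 1.415 = €549.7275.
Apply the 19% increase: €549.7275 × 1.19 = €654.175725 ≈ €654.18.

€654.18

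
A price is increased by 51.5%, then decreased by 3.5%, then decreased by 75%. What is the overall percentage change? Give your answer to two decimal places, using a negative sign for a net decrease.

-63.45%

A 51.5% increase multiplies by 1.515.
Then a 3.5% decrease: 1.515 × 0.965 = 1.461975.
Then a 75% decrease: 1.461975 × 0.25 = 0.36549375.
Overall factor 0.36549375, i.e. -63.45%.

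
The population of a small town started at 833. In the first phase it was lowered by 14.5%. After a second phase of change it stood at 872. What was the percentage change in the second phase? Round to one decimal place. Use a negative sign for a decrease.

22.4%

After the first phase: 833 × 0.855 = 712.215.
Second-phase multiplier: 872 ÷ 712.215 ≈ 1.22435.
That is a change of 22.4%.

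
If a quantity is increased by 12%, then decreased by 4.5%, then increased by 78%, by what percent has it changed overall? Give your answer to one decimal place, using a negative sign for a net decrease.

A 12% increase multiplies by 1.12.
Then a 4.5% decrease: 1.12 × 0.955 = 1.0696.
Then a 78% increase: 1.0696 × 1.78 = 1.903888.
Overall factor 1.903888, i.e. 90.4%.

90.4%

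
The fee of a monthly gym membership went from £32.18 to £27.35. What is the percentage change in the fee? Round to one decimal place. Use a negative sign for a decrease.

Change: £27.35 − £32.18 = -£4.83.
Relative to the original: -£4.83 ÷ £32.18 ≈ -15.0%.

-15.0%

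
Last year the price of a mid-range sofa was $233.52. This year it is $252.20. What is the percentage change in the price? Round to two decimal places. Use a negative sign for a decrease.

Change: $252.20 − $233.52 = $18.68.
Relative to the original: $18.68 ÷ $233.52 ≈ 8.00%.

8.00%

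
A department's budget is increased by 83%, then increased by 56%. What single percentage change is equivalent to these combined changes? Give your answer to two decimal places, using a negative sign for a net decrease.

An 83% increase multiplies by 1.83.
Then a 56% increase: 1.83 × 1.56 = 2.8548.
Overall factor 2.8548, i.e. 185.48%.

185.48%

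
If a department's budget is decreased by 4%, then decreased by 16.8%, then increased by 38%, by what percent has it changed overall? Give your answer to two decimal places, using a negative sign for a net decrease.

10.22%

The combined multiplier is 0.96 × 0.832 × 1.38 = 1.1022336.
That corresponds to an increase of 10.22%.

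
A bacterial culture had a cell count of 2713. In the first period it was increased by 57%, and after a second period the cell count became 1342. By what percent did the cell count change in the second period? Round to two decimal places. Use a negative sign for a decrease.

-68.49%

After the first period: 2713 × 1.57 = 4259.41.
Second-period multiplier: 1342 ÷ 4259.41 ≈ 0.315067.
That is a change of -68.49%.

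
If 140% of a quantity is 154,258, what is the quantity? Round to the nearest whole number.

154,258 ÷ 1.4 ≈ 110,184.

110,184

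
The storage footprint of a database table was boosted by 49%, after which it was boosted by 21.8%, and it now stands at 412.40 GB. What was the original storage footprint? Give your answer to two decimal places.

227.24 GB

The overall multiplier applied was 1.49 × 1.218 = 1.81482.
So the original storage footprint was 412.40 ÷ 1.81482 ≈ 227.24 GB.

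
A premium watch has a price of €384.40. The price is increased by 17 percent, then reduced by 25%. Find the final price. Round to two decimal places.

Each change multiplies by a factor: 1.17 × 0.75 = 0.8775.
€384.40 × 0.8775 = €337.311 ≈ €337.31.

€337.31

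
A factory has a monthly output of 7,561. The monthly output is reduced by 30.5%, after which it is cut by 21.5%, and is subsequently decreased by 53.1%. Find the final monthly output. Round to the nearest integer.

1,935

30.5% decrease: 7,561 × 0.695 = 5254.895.
21.5% decrease: 5254.895 × 0.785 = 4125.092575.
53.1% decrease: 4125.092575 × 0.469 = 1934.668417675 ≈ 1,935.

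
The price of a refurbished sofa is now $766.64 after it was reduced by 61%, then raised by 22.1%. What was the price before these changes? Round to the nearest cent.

The overall multiplier applied was 0.39 × 1.221 = 0.47619.
So the original price was $766.64 ÷ 0.47619 ≈ $1,609.95.

$1,609.95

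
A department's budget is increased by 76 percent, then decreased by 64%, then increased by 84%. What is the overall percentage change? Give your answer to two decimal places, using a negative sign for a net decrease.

16.58%

A 76% increase multiplies by 1.76.
Then a 64% decrease: 1.76 × 0.36 = 0.6336.
Then an 84% increase: 0.6336 × 1.84 = 1.165824.
Overall factor 1.165824, i.e. 16.58%.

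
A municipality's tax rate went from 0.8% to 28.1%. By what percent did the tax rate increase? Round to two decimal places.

3412.50%

The change is 28.1 − 0.8 = 27.3 percentage points.
Relative to the original 0.8%, that is 27.3 ÷ 0.8 = 3412.50%.
So the tax rate rose by 3412.50%.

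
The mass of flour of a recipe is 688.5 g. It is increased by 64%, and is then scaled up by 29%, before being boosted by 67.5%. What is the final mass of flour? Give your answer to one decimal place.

2439.8 g

64% increase: 688.5 × 1.64 = 1129.14.
After the 29% increase: 1129.14 × 1.29 = 1456.5906.
Apply the 67.5% increase: 1456.5906 × 1.675 = 2439.789255 ≈ 2439.8.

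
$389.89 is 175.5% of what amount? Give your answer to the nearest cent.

$222.16

$389.89 ÷ 1.755 ≈ $222.16.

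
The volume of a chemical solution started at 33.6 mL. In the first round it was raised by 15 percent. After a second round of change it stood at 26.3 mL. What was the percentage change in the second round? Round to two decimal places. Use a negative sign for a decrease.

After the first round: 33.6 × 1.15 = 38.64.
Second-round multiplier: 26.3 ÷ 38.64 ≈ 0.680642.
That is a change of -31.94%.

-31.94%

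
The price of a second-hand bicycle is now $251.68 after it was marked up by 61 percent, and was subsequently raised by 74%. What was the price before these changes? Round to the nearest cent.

$89.84

The overall multiplier applied was 1.61 × 1.74 = 2.8014.
So the original price was $251.68 ÷ 2.8014 ≈ $89.84.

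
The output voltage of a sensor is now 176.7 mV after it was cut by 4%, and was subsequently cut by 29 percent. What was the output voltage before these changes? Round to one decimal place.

The overall multiplier applied was 0.96 × 0.71 = 0.6816.
So the original output voltage was 176.7 ÷ 0.6816 ≈ 259.2 mV.

259.2 mV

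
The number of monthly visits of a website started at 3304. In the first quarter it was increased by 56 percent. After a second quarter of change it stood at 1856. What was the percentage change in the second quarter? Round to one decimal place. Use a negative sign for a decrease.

After the first quarter: 3304 × 1.56 = 5154.24.
Second-quarter multiplier: 1856 ÷ 5154.24 ≈ 0.36009.
That is a change of -64.0%.

-64.0%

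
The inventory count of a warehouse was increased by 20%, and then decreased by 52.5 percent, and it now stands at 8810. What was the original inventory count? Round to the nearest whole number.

The overall multiplier applied was 1.2 × 0.475 = 0.57.
So the original inventory count was 8810 ÷ 0.57 ≈ 15456.

15456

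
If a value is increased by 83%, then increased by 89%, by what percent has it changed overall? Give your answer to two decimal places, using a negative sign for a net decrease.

An 83% increase multiplies by 1.83.
Then an 89% increase: 1.83 × 1.89 = 3.4587.
Overall factor 3.4587, i.e. 245.87%.

245.87%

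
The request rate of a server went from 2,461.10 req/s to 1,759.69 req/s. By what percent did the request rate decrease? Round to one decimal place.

Change: 1,759.69 − 2,461.10 = -701.41.
Relative to the original: -701.41 ÷ 2,461.10 ≈ -28.5%.
So the request rate decreased by 28.5%.

28.5%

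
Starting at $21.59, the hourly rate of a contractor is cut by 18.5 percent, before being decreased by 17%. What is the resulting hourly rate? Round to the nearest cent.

Each change multiplies by a factor: 0.815 × 0.83 = 0.67645.
$21.59 × 0.67645 = $14.6045555 ≈ $14.60.

$14.60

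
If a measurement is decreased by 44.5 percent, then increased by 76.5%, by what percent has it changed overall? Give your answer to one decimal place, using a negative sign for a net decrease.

-2.0%

The combined multiplier is 0.555 × 1.765 = 0.979575.
That corresponds to a decrease of 2.0%.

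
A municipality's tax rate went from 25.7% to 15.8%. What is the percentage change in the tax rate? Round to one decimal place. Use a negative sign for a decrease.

-38.5%

The change is 15.8 − 25.7 = -9.9 percentage points.
Relative to the original 25.7%, that is -9.9 ÷ 25.7 ≈ -38.5%.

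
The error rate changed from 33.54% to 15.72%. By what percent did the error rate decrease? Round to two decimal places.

The change is 15.72 − 33.54 = -17.82 percentage points.
Relative to the original 33.54%, that is -17.82 ÷ 33.54 ≈ -53.13%.
So the error rate fell by 53.13%.

53.13%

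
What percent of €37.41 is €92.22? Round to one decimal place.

246.5%

€92.22 ÷ €37.41 ≈ 246.5%.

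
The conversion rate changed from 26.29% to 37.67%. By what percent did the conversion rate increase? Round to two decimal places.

The change is 37.67 − 26.29 = 11.38 percentage points.
Relative to the original 26.29%, that is 11.38 ÷ 26.29 ≈ 43.29%.
So the conversion rate rose by 43.29%.

43.29%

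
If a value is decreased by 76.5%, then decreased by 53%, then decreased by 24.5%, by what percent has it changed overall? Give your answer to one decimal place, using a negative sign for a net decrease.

A 76.5% decrease multiplies by 0.235.
Then a 53% decrease: 0.235 × 0.47 = 0.11045.
Then a 24.5% decrease: 0.11045 × 0.755 = 0.08338975.
Overall factor 0.08338975, i.e. -91.7%.

-91.7%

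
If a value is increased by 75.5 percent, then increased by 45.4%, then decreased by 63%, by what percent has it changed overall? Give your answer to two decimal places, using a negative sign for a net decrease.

A 75.5% increase multiplies by 1.755.
Then a 45.4% increase: 1.755 × 1.454 = 2.55177.
Then a 63% decrease: 2.55177 × 0.37 = 0.9441549.
Overall factor 0.9441549, i.e. -5.58%.

-5.58%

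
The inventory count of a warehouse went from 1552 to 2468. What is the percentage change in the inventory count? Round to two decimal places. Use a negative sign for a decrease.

59.02%

Change: 2468 − 1552 = 916.
Relative to the original: 916 ÷ 1552 ≈ 59.02%.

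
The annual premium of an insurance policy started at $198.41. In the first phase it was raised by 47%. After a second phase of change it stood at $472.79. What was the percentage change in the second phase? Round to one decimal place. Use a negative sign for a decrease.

62.1%

After the first phase: $198.41 × 1.47 = $291.6627.
Second-phase multiplier: $472.79 ÷ $291.6627 ≈ 1.62102.
That is a change of 62.1%.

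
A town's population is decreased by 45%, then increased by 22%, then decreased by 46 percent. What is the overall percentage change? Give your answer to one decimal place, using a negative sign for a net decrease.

-63.8%

A 45% decrease multiplies by 0.55.
Then a 22% increase: 0.55 × 1.22 = 0.671.
Then a 46% decrease: 0.671 × 0.54 = 0.36234.
Overall factor 0.36234, i.e. -63.8%.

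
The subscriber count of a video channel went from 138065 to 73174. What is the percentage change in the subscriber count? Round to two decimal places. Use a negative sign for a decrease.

-47.00%

Change: 73174 − 138065 = -64891.
Relative to the original: -64891 ÷ 138065 ≈ -47.00%.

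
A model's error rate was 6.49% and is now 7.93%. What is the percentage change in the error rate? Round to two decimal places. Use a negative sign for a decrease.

22.19%

The change is 7.93 − 6.49 = 1.44 percentage points.
Relative to the original 6.49%, that is 1.44 ÷ 6.49 ≈ 22.19%.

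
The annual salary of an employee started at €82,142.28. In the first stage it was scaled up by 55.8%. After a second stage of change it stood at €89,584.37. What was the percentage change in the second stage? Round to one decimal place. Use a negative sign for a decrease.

After the first stage: €82,142.28 × 1.558 = €127977.67224.
Second-stage multiplier: €89,584.37 ÷ €127977.67224 ≈ 0.7.
That is a change of -30.0%.

-30.0%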